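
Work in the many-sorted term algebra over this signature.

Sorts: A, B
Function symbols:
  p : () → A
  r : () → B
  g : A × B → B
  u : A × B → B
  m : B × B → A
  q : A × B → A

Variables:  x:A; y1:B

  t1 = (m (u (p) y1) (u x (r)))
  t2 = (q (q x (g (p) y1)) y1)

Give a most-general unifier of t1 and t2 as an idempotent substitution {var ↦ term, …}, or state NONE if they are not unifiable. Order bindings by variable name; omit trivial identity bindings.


head clash or occurs-check failure — not unifiable

NONE (not unifiable)


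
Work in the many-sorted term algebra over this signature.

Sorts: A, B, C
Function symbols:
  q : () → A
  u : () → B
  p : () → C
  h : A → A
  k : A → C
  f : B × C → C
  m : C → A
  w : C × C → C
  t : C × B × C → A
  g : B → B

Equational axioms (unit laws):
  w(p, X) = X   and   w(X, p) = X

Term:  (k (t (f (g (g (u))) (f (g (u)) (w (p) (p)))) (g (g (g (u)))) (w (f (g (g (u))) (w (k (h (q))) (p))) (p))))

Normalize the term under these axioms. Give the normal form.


1. (k (t (f (g (g (u))) (f (g (u)) (w (p) (p)))) (g (g (g (u)))) (w (f (g (g (u))) (w (k (h (q))) (p))) (p))))  →  (k (t (f (g (g (u))) (f (g (u)) (p))) (g (g (g (u)))) (w (f (g (g (u))) (w (k (h (q))) (p))) (p))))
2. (k (t (f (g (g (u))) (f (g (u)) (p))) (g (g (g (u)))) (w (f (g (g (u))) (w (k (h (q))) (p))) (p))))  →  (k (t (f (g (g (u))) (f (g (u)) (p))) (g (g (g (u)))) (f (g (g (u))) (w (k (h (q))) (p)))))
3. (k (t (f (g (g (u))) (f (g (u)) (p))) (g (g (g (u)))) (f (g (g (u))) (w (k (h (q))) (p)))))  →  (k (t (f (g (g (u))) (f (g (u)) (p))) (g (g (g (u)))) (f (g (g (u))) (k (h (q))))))

normal form = (k (t (f (g (g (u))) (f (g (u)) (p))) (g (g (g (u)))) (f (g (g (u))) (k (h (q))))))


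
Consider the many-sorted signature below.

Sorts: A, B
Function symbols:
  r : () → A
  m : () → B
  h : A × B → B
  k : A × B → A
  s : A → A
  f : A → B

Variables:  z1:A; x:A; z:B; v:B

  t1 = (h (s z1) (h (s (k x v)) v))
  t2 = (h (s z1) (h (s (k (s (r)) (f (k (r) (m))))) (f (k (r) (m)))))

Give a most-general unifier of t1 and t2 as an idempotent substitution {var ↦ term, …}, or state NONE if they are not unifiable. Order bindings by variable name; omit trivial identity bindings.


{v ↦ (f (k (r) (m))), x ↦ (s (r))}


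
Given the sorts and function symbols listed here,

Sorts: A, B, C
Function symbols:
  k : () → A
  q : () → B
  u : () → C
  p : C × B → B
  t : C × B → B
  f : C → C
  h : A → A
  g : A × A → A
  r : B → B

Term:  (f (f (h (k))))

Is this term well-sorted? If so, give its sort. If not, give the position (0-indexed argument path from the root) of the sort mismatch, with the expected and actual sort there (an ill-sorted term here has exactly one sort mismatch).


ill-sorted at position [0, 0]: expected C, got A

      (k) : A
    (h (k)) : A
  (f (h (k))) : ✗ arg 0 at [0, 0] has sort A, expected C


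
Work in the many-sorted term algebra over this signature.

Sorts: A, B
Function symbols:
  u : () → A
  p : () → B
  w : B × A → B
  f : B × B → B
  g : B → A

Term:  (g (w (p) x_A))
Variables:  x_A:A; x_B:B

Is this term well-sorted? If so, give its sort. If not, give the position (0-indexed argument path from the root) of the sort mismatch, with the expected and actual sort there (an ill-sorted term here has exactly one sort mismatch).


well-sorted; sort = A

    (p) : B
    x_A : A
  (w (p) x_A) : B
(g (w (p) x_A)) : A


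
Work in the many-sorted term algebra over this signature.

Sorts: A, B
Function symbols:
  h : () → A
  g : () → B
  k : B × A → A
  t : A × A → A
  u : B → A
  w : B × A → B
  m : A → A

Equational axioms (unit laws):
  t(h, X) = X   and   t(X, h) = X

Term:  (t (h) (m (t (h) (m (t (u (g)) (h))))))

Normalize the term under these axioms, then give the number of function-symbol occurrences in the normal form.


1. (t (h) (m (t (h) (m (t (u (g)) (h))))))  →  (m (t (h) (m (t (u (g)) (h)))))
2. (m (t (h) (m (t (u (g)) (h)))))  →  (m (m (t (u (g)) (h))))
3. (m (m (t (u (g)) (h))))  →  (m (m (u (g))))
normal form: (m (m (u (g))))

size = 4


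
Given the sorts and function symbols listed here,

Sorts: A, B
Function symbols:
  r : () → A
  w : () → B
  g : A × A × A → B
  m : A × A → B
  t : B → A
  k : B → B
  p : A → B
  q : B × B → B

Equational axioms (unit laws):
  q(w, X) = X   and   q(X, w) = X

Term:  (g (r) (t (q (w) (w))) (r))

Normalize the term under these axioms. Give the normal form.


normal form = (g (r) (t (w)) (r))

1. (g (r) (t (q (w) (w))) (r))  →  (g (r) (t (w)) (r))


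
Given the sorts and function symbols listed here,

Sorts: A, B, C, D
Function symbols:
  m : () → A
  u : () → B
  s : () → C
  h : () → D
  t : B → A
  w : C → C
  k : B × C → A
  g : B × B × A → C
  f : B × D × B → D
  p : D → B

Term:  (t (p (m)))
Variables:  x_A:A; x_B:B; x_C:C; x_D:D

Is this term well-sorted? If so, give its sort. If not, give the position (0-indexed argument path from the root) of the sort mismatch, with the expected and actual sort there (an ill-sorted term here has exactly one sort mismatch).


ill-sorted at position [0, 0]: expected D, got A

    (m) : A
  (p (m)) : ✗ arg 0 at [0, 0] has sort A, expected D


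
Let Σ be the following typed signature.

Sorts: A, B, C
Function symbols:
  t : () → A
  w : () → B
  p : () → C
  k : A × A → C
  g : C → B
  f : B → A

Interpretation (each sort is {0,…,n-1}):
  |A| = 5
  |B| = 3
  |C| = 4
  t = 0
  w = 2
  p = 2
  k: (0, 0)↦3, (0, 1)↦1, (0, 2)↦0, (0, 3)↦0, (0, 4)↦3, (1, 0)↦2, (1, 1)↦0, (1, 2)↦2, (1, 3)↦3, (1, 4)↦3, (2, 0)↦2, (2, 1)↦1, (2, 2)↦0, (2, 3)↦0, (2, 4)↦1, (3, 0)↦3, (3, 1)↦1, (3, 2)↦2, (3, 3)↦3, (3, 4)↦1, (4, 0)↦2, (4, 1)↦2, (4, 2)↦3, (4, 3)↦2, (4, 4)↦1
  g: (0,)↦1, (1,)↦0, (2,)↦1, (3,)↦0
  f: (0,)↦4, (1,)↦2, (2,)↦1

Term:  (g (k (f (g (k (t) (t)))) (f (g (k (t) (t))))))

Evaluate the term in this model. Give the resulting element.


  t = 0
  t = 0
  (k (t) (t)) = k(0, 0) = 3
  (g (k (t) (t))) = g(3,) = 0
  (f (g (k (t) (t)))) = f(0,) = 4
  t = 0
  t = 0
  (k (t) (t)) = k(0, 0) = 3
  (g (k (t) (t))) = g(3,) = 0
  (f (g (k (t) (t)))) = f(0,) = 4
  (k (f (g (k (t) (t)))) (f (g (k (t) (t))))) = k(4, 4) = 1
  (g (k (f (g (k (t) (t)))) (f (g (k (t) (t)))))) = g(1,) = 0

value = 0


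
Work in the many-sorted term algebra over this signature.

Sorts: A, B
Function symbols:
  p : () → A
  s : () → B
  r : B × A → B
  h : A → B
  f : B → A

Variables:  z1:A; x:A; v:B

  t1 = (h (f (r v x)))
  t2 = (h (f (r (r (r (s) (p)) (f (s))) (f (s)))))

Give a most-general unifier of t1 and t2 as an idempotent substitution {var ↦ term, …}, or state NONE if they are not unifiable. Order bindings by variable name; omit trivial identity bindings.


{v ↦ (r (r (s) (p)) (f (s))), x ↦ (f (s))}


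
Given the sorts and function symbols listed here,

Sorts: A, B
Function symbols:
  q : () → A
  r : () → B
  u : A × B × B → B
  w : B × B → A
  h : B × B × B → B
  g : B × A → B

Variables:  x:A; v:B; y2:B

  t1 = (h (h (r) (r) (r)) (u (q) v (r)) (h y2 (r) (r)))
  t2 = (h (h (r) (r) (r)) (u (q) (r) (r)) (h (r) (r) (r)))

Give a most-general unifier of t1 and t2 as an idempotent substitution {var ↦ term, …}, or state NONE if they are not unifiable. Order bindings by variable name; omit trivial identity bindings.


{v ↦ (r), y2 ↦ (r)}


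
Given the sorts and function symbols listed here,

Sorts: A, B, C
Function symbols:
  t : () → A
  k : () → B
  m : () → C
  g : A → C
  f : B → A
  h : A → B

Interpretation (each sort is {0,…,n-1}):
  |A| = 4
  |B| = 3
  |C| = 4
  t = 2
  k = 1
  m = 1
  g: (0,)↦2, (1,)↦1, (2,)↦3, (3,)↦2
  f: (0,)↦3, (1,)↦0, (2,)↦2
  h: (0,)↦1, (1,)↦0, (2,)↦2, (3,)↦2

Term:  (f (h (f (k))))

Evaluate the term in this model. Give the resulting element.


value = 0

  k = 1
  (f (k)) = f(1,) = 0
  (h (f (k))) = h(0,) = 1
  (f (h (f (k)))) = f(1,) = 0


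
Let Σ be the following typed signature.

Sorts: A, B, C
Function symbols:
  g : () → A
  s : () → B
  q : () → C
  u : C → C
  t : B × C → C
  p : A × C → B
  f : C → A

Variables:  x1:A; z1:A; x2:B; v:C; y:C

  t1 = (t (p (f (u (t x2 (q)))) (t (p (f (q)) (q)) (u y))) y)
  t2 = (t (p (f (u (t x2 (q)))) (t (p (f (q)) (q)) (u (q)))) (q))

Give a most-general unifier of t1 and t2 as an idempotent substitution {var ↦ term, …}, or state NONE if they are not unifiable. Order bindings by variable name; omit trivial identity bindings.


{y ↦ (q)}


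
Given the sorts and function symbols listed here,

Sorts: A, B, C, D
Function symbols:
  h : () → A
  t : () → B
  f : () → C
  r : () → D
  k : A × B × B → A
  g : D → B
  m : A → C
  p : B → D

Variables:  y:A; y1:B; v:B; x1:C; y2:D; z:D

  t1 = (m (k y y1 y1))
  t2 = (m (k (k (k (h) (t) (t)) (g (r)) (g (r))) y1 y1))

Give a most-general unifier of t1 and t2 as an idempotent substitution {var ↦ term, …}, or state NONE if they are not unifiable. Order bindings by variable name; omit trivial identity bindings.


{y ↦ (k (k (h) (t) (t)) (g (r)) (g (r)))}


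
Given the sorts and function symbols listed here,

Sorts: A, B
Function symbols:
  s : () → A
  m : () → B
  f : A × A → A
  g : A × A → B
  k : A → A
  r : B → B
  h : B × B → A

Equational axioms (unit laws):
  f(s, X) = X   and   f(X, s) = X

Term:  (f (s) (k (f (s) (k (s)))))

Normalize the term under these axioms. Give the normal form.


normal form = (k (k (s)))

1. (f (s) (k (f (s) (k (s)))))  →  (k (f (s) (k (s))))
2. (k (f (s) (k (s))))  →  (k (k (s)))


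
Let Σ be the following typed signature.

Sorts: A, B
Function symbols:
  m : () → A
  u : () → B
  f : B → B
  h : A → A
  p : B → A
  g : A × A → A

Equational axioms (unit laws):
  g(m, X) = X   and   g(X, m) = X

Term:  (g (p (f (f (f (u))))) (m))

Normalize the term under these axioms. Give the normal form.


1. (g (p (f (f (f (u))))) (m))  →  (p (f (f (f (u)))))

normal form = (p (f (f (f (u)))))


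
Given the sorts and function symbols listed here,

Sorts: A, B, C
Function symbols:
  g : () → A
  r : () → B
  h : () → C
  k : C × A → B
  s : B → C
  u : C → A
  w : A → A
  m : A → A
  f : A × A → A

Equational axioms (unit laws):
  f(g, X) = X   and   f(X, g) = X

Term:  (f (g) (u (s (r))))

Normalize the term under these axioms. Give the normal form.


normal form = (u (s (r)))

1. (f (g) (u (s (r))))  →  (u (s (r)))


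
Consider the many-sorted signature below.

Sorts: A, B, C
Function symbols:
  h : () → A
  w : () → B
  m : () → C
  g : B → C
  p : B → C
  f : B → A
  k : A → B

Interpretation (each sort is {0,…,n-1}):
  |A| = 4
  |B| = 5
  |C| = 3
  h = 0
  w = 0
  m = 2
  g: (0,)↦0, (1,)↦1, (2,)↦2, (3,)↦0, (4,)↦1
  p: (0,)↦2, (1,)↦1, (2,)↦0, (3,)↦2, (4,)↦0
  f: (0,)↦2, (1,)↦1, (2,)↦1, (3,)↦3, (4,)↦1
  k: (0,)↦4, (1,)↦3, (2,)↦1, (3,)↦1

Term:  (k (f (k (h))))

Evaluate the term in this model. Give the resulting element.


  h = 0
  (k (h)) = k(0,) = 4
  (f (k (h))) = f(4,) = 1
  (k (f (k (h)))) = k(1,) = 3

value = 3


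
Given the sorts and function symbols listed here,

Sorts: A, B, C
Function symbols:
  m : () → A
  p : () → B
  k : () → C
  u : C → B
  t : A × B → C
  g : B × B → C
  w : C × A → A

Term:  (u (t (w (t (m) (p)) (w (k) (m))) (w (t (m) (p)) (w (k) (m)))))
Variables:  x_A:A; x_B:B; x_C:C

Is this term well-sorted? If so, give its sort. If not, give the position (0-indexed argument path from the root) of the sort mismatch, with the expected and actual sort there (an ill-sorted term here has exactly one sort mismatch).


ill-sorted at position [0, 1]: expected B, got A

        (m) : A
        (p) : B
      (t (m) (p)) : C
        (k) : C
        (m) : A
      (w (k) (m)) : A
    (w (t (m) (p)) (w (k) (m))) : A
        (m) : A
        (p) : B
      (t (m) (p)) : C
        (k) : C
        (m) : A
      (w (k) (m)) : A
    (w (t (m) (p)) (w (k) (m))) : A
  (t (w (t (m) (p)) (w (k) (m))) (w (t (m) (p)) (w (k) (m)))) : ✗ arg 1 at [0, 1] has sort A, expected B


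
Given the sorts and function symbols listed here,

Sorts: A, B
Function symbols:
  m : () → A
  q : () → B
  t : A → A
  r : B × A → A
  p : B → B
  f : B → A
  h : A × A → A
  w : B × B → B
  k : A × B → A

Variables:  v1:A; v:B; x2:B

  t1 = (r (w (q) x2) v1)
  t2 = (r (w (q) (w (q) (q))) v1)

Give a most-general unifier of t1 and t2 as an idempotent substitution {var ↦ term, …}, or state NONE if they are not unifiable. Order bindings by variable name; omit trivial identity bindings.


{x2 ↦ (w (q) (q))}


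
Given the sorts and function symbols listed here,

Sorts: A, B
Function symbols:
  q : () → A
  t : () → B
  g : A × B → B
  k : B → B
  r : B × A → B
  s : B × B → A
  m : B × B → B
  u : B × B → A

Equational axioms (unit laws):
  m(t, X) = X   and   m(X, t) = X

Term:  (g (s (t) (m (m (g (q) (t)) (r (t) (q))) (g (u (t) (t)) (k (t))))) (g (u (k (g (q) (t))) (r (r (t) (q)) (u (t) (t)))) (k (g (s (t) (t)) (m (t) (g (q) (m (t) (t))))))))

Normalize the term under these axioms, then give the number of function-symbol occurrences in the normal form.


size = 38

1. (g (s (t) (m (m (g (q) (t)) (r (t) (q))) (g (u (t) (t)) (k (t))))) (g (u (k (g (q) (t))) (r (r (t) (q)) (u (t) (t)))) (k (g (s (t) (t)) (m (t) (g (q) (m (t) (t))))))))  →  (g (s (t) (m (m (g (q) (t)) (r (t) (q))) (g (u (t) (t)) (k (t))))) (g (u (k (g (q) (t))) (r (r (t) (q)) (u (t) (t)))) (k (g (s (t) (t)) (g (q) (m (t) (t)))))))
2. (g (s (t) (m (m (g (q) (t)) (r (t) (q))) (g (u (t) (t)) (k (t))))) (g (u (k (g (q) (t))) (r (r (t) (q)) (u (t) (t)))) (k (g (s (t) (t)) (g (q) (m (t) (t)))))))  →  (g (s (t) (m (m (g (q) (t)) (r (t) (q))) (g (u (t) (t)) (k (t))))) (g (u (k (g (q) (t))) (r (r (t) (q)) (u (t) (t)))) (k (g (s (t) (t)) (g (q) (t))))))
normal form: (g (s (t) (m (m (g (q) (t)) (r (t) (q))) (g (u (t) (t)) (k (t))))) (g (u (k (g (q) (t))) (r (r (t) (q)) (u (t) (t)))) (k (g (s (t) (t)) (g (q) (t))))))


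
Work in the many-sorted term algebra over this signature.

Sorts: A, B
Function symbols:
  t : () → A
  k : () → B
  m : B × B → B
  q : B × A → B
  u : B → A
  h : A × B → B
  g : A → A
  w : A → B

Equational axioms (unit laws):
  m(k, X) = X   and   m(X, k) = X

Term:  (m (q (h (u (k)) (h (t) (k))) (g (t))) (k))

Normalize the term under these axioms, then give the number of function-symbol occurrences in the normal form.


size = 9

1. (m (q (h (u (k)) (h (t) (k))) (g (t))) (k))  →  (q (h (u (k)) (h (t) (k))) (g (t)))
normal form: (q (h (u (k)) (h (t) (k))) (g (t)))


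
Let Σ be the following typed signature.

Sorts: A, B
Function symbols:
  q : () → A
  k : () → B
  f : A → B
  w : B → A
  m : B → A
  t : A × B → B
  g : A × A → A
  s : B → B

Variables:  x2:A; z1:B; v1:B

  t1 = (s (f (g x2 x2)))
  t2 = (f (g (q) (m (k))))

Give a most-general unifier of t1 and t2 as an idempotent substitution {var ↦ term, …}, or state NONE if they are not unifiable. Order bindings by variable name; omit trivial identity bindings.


head clash or occurs-check failure — not unifiable

NONE (not unifiable)


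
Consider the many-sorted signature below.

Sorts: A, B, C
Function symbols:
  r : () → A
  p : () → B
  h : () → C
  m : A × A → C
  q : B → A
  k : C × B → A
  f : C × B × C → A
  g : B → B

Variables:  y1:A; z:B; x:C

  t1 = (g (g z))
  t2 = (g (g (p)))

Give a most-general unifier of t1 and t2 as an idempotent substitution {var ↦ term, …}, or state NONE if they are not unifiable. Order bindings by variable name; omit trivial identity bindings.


{z ↦ (p)}


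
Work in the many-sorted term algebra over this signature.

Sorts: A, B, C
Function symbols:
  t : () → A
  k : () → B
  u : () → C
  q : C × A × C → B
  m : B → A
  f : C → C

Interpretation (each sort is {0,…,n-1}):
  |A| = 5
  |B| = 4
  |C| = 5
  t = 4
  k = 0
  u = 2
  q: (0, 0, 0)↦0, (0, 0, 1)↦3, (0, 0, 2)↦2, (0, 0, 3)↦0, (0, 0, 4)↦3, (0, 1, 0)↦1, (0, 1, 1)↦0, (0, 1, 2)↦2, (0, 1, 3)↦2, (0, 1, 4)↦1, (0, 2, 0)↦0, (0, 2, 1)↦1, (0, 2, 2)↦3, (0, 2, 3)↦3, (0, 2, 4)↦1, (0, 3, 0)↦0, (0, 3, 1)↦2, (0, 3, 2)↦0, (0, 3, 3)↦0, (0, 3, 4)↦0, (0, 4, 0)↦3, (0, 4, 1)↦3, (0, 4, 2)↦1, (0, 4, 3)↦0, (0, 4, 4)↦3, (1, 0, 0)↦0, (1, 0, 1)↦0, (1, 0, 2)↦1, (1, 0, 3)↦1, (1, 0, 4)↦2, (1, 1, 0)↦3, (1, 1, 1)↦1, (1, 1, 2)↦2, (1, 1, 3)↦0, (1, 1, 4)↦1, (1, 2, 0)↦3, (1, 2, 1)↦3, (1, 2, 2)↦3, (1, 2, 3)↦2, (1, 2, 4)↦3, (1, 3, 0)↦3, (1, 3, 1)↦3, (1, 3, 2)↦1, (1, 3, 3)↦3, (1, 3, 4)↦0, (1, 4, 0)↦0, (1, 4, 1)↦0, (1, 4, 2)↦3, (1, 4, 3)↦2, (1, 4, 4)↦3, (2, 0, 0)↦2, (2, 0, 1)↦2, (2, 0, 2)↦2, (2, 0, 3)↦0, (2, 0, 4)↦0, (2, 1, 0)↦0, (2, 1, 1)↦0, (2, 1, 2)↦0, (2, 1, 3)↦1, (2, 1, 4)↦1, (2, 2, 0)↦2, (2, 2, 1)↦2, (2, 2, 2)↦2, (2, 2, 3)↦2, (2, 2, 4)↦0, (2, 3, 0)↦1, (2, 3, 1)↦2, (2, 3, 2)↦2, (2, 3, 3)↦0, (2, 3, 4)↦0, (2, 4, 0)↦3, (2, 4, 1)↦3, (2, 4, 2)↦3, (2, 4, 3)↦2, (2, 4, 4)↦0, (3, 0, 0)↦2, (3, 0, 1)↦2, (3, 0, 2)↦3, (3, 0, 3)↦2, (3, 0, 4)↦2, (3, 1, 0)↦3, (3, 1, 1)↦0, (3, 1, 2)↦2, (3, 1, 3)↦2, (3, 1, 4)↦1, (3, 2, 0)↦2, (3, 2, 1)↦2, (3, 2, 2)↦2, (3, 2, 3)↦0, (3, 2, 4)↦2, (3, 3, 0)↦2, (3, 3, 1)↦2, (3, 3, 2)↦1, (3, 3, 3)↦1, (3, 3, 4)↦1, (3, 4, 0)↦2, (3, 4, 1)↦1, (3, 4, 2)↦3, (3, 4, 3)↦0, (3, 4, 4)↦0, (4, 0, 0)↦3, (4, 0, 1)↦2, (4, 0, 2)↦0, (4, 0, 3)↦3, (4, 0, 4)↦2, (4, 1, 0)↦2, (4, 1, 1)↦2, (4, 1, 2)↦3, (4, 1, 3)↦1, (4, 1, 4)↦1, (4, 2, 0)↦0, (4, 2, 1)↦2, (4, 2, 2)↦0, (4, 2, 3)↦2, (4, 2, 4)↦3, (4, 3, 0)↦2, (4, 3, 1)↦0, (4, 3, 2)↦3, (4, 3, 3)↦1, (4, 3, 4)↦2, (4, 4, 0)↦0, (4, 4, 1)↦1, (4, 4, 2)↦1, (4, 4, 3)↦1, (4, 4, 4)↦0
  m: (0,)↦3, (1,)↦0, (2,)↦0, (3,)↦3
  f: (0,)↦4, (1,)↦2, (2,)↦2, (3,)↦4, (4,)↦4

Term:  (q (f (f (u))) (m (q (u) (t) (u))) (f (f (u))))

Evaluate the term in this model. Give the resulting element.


value = 2

  u = 2
  (f (u)) = f(2,) = 2
  (f (f (u))) = f(2,) = 2
  u = 2
  t = 4
  u = 2
  (q (u) (t) (u)) = q(2, 4, 2) = 3
  (m (q (u) (t) (u))) = m(3,) = 3
  u = 2
  (f (u)) = f(2,) = 2
  (f (f (u))) = f(2,) = 2
  (q (f (f (u))) (m (q (u) (t) (u))) (f (f (u)))) = q(2, 3, 2) = 2


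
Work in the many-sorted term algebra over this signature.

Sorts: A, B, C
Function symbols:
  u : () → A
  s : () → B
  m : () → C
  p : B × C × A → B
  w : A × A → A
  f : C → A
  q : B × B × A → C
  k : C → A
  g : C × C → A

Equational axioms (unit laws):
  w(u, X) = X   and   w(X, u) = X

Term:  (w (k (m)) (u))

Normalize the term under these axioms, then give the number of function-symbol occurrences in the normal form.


size = 2

1. (w (k (m)) (u))  →  (k (m))
normal form: (k (m))


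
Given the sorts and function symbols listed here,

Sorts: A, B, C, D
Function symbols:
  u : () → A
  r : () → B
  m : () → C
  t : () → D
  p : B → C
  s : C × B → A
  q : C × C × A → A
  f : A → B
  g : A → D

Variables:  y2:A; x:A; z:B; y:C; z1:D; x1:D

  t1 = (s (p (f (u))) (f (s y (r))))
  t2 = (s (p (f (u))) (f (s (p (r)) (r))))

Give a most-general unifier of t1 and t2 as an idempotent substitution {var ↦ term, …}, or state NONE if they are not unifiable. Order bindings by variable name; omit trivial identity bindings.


{y ↦ (p (r))}


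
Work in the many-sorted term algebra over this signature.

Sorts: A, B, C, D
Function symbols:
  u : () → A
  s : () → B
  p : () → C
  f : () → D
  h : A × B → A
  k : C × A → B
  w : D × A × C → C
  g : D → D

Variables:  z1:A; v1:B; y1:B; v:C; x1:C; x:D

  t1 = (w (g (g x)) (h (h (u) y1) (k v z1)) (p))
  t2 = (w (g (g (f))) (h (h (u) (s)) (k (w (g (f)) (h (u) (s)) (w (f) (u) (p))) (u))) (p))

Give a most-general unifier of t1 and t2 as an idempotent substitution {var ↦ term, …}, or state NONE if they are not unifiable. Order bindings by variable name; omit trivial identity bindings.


{v ↦ (w (g (f)) (h (u) (s)) (w (f) (u) (p))), x ↦ (f), y1 ↦ (s), z1 ↦ (u)}


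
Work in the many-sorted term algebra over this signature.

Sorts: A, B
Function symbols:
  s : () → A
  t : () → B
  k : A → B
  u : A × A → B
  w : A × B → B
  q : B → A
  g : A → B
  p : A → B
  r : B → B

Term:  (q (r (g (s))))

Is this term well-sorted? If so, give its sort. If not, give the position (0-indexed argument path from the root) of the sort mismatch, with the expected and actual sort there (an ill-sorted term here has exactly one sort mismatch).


well-sorted; sort = A

      (s) : A
    (g (s)) : B
  (r (g (s))) : B
(q (r (g (s)))) : A


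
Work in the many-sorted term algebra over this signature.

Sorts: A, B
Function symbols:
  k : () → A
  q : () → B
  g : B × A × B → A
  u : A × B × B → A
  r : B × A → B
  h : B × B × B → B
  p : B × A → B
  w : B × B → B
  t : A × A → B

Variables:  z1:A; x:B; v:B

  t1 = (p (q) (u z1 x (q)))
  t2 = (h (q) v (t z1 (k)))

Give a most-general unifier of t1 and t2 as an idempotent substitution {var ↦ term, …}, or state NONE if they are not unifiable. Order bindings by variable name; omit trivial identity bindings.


head clash or occurs-check failure — not unifiable

NONE (not unifiable)


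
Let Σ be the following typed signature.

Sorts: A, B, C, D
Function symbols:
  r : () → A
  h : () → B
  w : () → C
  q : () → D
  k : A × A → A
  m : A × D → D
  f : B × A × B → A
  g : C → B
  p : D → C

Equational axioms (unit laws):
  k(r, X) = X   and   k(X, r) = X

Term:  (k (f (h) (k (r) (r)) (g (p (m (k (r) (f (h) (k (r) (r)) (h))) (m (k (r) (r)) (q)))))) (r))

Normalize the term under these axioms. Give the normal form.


normal form = (f (h) (r) (g (p (m (f (h) (r) (h)) (m (r) (q))))))

1. (k (f (h) (k (r) (r)) (g (p (m (k (r) (f (h) (k (r) (r)) (h))) (m (k (r) (r)) (q)))))) (r))  →  (f (h) (k (r) (r)) (g (p (m (k (r) (f (h) (k (r) (r)) (h))) (m (k (r) (r)) (q))))))
2. (f (h) (k (r) (r)) (g (p (m (k (r) (f (h) (k (r) (r)) (h))) (m (k (r) (r)) (q))))))  →  (f (h) (r) (g (p (m (k (r) (f (h) (k (r) (r)) (h))) (m (k (r) (r)) (q))))))
3. (f (h) (r) (g (p (m (k (r) (f (h) (k (r) (r)) (h))) (m (k (r) (r)) (q))))))  →  (f (h) (r) (g (p (m (f (h) (k (r) (r)) (h)) (m (k (r) (r)) (q))))))
4. (f (h) (r) (g (p (m (f (h) (k (r) (r)) (h)) (m (k (r) (r)) (q))))))  →  (f (h) (r) (g (p (m (f (h) (r) (h)) (m (k (r) (r)) (q))))))
5. (f (h) (r) (g (p (m (f (h) (r) (h)) (m (k (r) (r)) (q))))))  →  (f (h) (r) (g (p (m (f (h) (r) (h)) (m (r) (q))))))


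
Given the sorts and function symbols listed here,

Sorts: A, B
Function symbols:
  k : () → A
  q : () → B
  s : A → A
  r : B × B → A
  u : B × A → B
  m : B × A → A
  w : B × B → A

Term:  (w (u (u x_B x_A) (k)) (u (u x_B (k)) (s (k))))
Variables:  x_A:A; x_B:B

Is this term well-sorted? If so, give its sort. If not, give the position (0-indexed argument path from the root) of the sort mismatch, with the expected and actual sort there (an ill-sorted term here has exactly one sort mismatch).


well-sorted; sort = A

      x_B : B
      x_A : A
    (u x_B x_A) : B
    (k) : A
  (u (u x_B x_A) (k)) : B
      x_B : B
      (k) : A
    (u x_B (k)) : B
      (k) : A
    (s (k)) : A
  (u (u x_B (k)) (s (k))) : B
(w (u (u x_B x_A) (k)) (u (u x_B (k)) (s (k)))) : A


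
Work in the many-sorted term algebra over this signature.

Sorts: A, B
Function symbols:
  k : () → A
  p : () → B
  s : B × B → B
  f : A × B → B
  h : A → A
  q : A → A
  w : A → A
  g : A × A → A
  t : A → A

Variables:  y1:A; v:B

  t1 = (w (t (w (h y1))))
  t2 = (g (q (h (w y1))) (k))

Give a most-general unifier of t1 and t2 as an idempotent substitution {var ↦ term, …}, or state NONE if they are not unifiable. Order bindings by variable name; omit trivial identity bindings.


NONE (not unifiable)

head clash or occurs-check failure — not unifiable


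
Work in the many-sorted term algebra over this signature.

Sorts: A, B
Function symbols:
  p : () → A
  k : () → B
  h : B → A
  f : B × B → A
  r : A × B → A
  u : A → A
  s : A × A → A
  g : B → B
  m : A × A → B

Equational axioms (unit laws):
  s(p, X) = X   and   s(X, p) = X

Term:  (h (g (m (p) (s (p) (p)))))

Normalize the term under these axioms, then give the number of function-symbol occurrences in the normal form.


size = 5

1. (h (g (m (p) (s (p) (p)))))  →  (h (g (m (p) (p))))
normal form: (h (g (m (p) (p))))


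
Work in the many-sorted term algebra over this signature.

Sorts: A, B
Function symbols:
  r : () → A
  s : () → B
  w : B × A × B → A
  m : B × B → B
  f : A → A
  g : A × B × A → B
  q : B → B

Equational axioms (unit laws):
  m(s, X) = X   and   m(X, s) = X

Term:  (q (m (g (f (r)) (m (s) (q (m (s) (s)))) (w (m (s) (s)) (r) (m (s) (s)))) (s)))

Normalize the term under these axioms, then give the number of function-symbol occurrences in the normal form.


size = 10

1. (q (m (g (f (r)) (m (s) (q (m (s) (s)))) (w (m (s) (s)) (r) (m (s) (s)))) (s)))  →  (q (g (f (r)) (m (s) (q (m (s) (s)))) (w (m (s) (s)) (r) (m (s) (s)))))
2. (q (g (f (r)) (m (s) (q (m (s) (s)))) (w (m (s) (s)) (r) (m (s) (s)))))  →  (q (g (f (r)) (q (m (s) (s))) (w (m (s) (s)) (r) (m (s) (s)))))
3. (q (g (f (r)) (q (m (s) (s))) (w (m (s) (s)) (r) (m (s) (s)))))  →  (q (g (f (r)) (q (s)) (w (m (s) (s)) (r) (m (s) (s)))))
4. (q (g (f (r)) (q (s)) (w (m (s) (s)) (r) (m (s) (s)))))  →  (q (g (f (r)) (q (s)) (w (s) (r) (m (s) (s)))))
5. (q (g (f (r)) (q (s)) (w (s) (r) (m (s) (s)))))  →  (q (g (f (r)) (q (s)) (w (s) (r) (s))))
normal form: (q (g (f (r)) (q (s)) (w (s) (r) (s))))


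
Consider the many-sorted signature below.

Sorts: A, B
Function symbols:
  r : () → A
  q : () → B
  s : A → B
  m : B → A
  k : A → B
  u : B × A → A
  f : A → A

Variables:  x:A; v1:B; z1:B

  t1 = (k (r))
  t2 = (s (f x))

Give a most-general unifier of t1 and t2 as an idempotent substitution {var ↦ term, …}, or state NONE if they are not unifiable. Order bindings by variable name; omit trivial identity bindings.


head clash or occurs-check failure — not unifiable

NONE (not unifiable)


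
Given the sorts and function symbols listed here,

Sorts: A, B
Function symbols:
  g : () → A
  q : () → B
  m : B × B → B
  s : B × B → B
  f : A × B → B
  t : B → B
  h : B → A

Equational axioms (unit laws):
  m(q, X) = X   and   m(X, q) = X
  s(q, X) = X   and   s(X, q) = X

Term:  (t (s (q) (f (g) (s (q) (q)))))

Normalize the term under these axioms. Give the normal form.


1. (t (s (q) (f (g) (s (q) (q)))))  →  (t (f (g) (s (q) (q))))
2. (t (f (g) (s (q) (q))))  →  (t (f (g) (q)))

normal form = (t (f (g) (q)))


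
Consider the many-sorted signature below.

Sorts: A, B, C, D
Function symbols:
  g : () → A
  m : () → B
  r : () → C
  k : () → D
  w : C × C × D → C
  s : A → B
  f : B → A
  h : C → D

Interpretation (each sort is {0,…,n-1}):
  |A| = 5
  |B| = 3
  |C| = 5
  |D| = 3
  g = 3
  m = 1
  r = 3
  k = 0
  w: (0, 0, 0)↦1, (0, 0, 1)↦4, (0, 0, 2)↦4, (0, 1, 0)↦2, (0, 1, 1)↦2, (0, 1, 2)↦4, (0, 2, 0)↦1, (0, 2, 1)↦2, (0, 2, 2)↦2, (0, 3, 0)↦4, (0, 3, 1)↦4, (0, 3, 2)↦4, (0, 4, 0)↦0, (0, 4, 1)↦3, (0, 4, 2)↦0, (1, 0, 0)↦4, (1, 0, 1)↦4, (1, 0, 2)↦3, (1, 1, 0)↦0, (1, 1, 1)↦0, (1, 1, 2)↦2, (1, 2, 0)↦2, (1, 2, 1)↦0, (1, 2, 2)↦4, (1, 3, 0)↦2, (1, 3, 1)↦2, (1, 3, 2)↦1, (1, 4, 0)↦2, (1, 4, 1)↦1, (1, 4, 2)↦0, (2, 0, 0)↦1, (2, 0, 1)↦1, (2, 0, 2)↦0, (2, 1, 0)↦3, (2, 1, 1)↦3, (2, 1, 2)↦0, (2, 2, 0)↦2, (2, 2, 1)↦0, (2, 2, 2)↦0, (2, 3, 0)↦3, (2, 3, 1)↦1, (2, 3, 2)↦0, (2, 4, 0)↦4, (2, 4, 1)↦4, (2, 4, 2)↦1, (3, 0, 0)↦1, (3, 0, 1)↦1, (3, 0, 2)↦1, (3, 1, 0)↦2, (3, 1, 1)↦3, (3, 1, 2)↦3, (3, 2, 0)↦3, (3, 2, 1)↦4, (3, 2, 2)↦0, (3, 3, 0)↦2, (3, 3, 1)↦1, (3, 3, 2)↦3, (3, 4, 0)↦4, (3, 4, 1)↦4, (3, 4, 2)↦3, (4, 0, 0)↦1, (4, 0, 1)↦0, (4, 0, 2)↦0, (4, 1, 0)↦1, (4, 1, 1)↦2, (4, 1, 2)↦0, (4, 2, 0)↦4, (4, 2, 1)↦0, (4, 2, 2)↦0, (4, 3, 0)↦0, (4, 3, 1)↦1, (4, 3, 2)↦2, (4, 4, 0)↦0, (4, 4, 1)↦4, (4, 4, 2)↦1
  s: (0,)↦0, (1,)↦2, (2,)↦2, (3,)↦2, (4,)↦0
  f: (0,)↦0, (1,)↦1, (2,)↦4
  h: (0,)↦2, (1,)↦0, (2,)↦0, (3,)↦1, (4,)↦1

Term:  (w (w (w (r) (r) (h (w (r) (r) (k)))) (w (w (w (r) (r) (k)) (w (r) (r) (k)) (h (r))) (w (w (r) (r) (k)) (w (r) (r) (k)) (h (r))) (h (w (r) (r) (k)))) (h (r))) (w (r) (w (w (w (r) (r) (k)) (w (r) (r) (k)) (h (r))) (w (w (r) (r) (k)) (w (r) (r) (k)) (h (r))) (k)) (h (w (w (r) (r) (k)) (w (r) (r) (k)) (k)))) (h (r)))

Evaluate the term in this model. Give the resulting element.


  r = 3
  r = 3
  r = 3
  r = 3
  k = 0
  (w (r) (r) (k)) = w(3, 3, 0) = 2
  (h (w (r) (r) (k))) = h(2,) = 0
  (w (r) (r) (h (w (r) (r) (k)))) = w(3, 3, 0) = 2
  r = 3
  r = 3
  k = 0
  (w (r) (r) (k)) = w(3, 3, 0) = 2
  r = 3
  r = 3
  k = 0
  (w (r) (r) (k)) = w(3, 3, 0) = 2
  r = 3
  (h (r)) = h(3,) = 1
  (w (w (r) (r) (k)) (w (r) (r) (k)) (h (r))) = w(2, 2, 1) = 0
  r = 3
  r = 3
  k = 0
  (w (r) (r) (k)) = w(3, 3, 0) = 2
  r = 3
  r = 3
  k = 0
  (w (r) (r) (k)) = w(3, 3, 0) = 2
  r = 3
  (h (r)) = h(3,) = 1
  (w (w (r) (r) (k)) (w (r) (r) (k)) (h (r))) = w(2, 2, 1) = 0
  r = 3
  r = 3
  k = 0
  (w (r) (r) (k)) = w(3, 3, 0) = 2
  (h (w (r) (r) (k))) = h(2,) = 0
  (w (w (w (r) (r) (k)) (w (r) (r) (k)) (h (r))) (w (w (r) (r) (k)) (w (r) (r) (k)) (h (r))) (h (w (r) (r) (k)))) = w(0, 0, 0) = 1
  r = 3
  (h (r)) = h(3,) = 1
  (w (w (r) (r) (h (w (r) (r) (k)))) (w (w (w (r) (r) (k)) (w (r) (r) (k)) (h (r))) (w (w (r) (r) (k)) (w (r) (r) (k)) (h (r))) (h (w (r) (r) (k)))) (h (r))) = w(2, 1, 1) = 3
  r = 3
  r = 3
  r = 3
  k = 0
  (w (r) (r) (k)) = w(3, 3, 0) = 2
  r = 3
  r = 3
  k = 0
  (w (r) (r) (k)) = w(3, 3, 0) = 2
  r = 3
  (h (r)) = h(3,) = 1
  (w (w (r) (r) (k)) (w (r) (r) (k)) (h (r))) = w(2, 2, 1) = 0
  r = 3
  r = 3
  k = 0
  (w (r) (r) (k)) = w(3, 3, 0) = 2
  r = 3
  r = 3
  k = 0
  (w (r) (r) (k)) = w(3, 3, 0) = 2
  r = 3
  (h (r)) = h(3,) = 1
  (w (w (r) (r) (k)) (w (r) (r) (k)) (h (r))) = w(2, 2, 1) = 0
  k = 0
  (w (w (w (r) (r) (k)) (w (r) (r) (k)) (h (r))) (w (w (r) (r) (k)) (w (r) (r) (k)) (h (r))) (k)) = w(0, 0, 0) = 1
  r = 3
  r = 3
  k = 0
  (w (r) (r) (k)) = w(3, 3, 0) = 2
  r = 3
  r = 3
  k = 0
  (w (r) (r) (k)) = w(3, 3, 0) = 2
  k = 0
  (w (w (r) (r) (k)) (w (r) (r) (k)) (k)) = w(2, 2, 0) = 2
  (h (w (w (r) (r) (k)) (w (r) (r) (k)) (k))) = h(2,) = 0
  (w (r) (w (w (w (r) (r) (k)) (w (r) (r) (k)) (h (r))) (w (w (r) (r) (k)) (w (r) (r) (k)) (h (r))) (k)) (h (w (w (r) (r) (k)) (w (r) (r) (k)) (k)))) = w(3, 1, 0) = 2
  r = 3
  (h (r)) = h(3,) = 1
  (w (w (w (r) (r) (h (w (r) (r) (k)))) (w (w (w (r) (r) (k)) (w (r) (r) (k)) (h (r))) (w (w (r) (r) (k)) (w (r) (r) (k)) (h (r))) (h (w (r) (r) (k)))) (h (r))) (w (r) (w (w (w (r) (r) (k)) (w (r) (r) (k)) (h (r))) (w (w (r) (r) (k)) (w (r) (r) (k)) (h (r))) (k)) (h (w (w (r) (r) (k)) (w (r) (r) (k)) (k)))) (h (r))) = w(3, 2, 1) = 4

value = 4


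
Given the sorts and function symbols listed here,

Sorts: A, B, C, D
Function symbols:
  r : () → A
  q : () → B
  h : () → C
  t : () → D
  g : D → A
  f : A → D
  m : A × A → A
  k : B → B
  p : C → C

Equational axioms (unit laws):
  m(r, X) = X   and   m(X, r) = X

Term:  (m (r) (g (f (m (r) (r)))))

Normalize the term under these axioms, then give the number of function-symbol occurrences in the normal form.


1. (m (r) (g (f (m (r) (r)))))  →  (g (f (m (r) (r))))
2. (g (f (m (r) (r))))  →  (g (f (r)))
normal form: (g (f (r)))

size = 3


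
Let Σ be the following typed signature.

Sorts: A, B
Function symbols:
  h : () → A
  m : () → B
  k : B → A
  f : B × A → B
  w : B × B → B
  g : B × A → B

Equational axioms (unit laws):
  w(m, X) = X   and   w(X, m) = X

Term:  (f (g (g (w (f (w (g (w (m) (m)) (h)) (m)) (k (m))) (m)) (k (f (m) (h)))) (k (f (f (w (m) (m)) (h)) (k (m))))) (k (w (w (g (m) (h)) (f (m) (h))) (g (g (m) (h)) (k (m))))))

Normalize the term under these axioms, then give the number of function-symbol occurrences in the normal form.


1. (f (g (g (w (f (w (g (w (m) (m)) (h)) (m)) (k (m))) (m)) (k (f (m) (h)))) (k (f (f (w (m) (m)) (h)) (k (m))))) (k (w (w (g (m) (h)) (f (m) (h))) (g (g (m) (h)) (k (m))))))  →  (f (g (g (f (w (g (w (m) (m)) (h)) (m)) (k (m))) (k (f (m) (h)))) (k (f (f (w (m) (m)) (h)) (k (m))))) (k (w (w (g (m) (h)) (f (m) (h))) (g (g (m) (h)) (k (m))))))
2. (f (g (g (f (w (g (w (m) (m)) (h)) (m)) (k (m))) (k (f (m) (h)))) (k (f (f (w (m) (m)) (h)) (k (m))))) (k (w (w (g (m) (h)) (f (m) (h))) (g (g (m) (h)) (k (m))))))  →  (f (g (g (f (g (w (m) (m)) (h)) (k (m))) (k (f (m) (h)))) (k (f (f (w (m) (m)) (h)) (k (m))))) (k (w (w (g (m) (h)) (f (m) (h))) (g (g (m) (h)) (k (m))))))
3. (f (g (g (f (g (w (m) (m)) (h)) (k (m))) (k (f (m) (h)))) (k (f (f (w (m) (m)) (h)) (k (m))))) (k (w (w (g (m) (h)) (f (m) (h))) (g (g (m) (h)) (k (m))))))  →  (f (g (g (f (g (m) (h)) (k (m))) (k (f (m) (h)))) (k (f (f (w (m) (m)) (h)) (k (m))))) (k (w (w (g (m) (h)) (f (m) (h))) (g (g (m) (h)) (k (m))))))
4. (f (g (g (f (g (m) (h)) (k (m))) (k (f (m) (h)))) (k (f (f (w (m) (m)) (h)) (k (m))))) (k (w (w (g (m) (h)) (f (m) (h))) (g (g (m) (h)) (k (m))))))  →  (f (g (g (f (g (m) (h)) (k (m))) (k (f (m) (h)))) (k (f (f (m) (h)) (k (m))))) (k (w (w (g (m) (h)) (f (m) (h))) (g (g (m) (h)) (k (m))))))
normal form: (f (g (g (f (g (m) (h)) (k (m))) (k (f (m) (h)))) (k (f (f (m) (h)) (k (m))))) (k (w (w (g (m) (h)) (f (m) (h))) (g (g (m) (h)) (k (m))))))

size = 35


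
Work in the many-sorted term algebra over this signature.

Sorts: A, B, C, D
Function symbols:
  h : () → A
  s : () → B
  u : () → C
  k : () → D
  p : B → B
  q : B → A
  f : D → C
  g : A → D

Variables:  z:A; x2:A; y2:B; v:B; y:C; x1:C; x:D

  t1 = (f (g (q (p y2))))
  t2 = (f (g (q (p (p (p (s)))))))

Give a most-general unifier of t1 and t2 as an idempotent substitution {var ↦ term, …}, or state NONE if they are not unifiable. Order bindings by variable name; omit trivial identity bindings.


{y2 ↦ (p (p (s)))}


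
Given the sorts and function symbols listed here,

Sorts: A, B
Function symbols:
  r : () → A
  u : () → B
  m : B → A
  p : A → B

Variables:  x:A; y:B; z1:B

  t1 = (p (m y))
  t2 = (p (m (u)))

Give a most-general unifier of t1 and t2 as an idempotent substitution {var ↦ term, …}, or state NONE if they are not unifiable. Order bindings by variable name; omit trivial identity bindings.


{y ↦ (u)}


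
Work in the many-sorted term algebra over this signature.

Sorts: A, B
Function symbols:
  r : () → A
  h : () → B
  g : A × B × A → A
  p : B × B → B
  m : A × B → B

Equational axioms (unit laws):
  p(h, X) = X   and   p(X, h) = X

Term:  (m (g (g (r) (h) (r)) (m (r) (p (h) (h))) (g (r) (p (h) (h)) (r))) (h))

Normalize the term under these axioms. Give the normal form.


1. (m (g (g (r) (h) (r)) (m (r) (p (h) (h))) (g (r) (p (h) (h)) (r))) (h))  →  (m (g (g (r) (h) (r)) (m (r) (h)) (g (r) (p (h) (h)) (r))) (h))
2. (m (g (g (r) (h) (r)) (m (r) (h)) (g (r) (p (h) (h)) (r))) (h))  →  (m (g (g (r) (h) (r)) (m (r) (h)) (g (r) (h) (r))) (h))

normal form = (m (g (g (r) (h) (r)) (m (r) (h)) (g (r) (h) (r))) (h))


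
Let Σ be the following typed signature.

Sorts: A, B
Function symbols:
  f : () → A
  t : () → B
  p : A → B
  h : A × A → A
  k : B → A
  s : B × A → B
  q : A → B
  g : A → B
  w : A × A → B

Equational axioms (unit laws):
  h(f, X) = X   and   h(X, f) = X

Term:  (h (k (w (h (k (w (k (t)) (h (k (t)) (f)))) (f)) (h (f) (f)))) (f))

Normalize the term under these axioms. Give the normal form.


normal form = (k (w (k (w (k (t)) (k (t)))) (f)))

1. (h (k (w (h (k (w (k (t)) (h (k (t)) (f)))) (f)) (h (f) (f)))) (f))  →  (k (w (h (k (w (k (t)) (h (k (t)) (f)))) (f)) (h (f) (f))))
2. (k (w (h (k (w (k (t)) (h (k (t)) (f)))) (f)) (h (f) (f))))  →  (k (w (k (w (k (t)) (h (k (t)) (f)))) (h (f) (f))))
3. (k (w (k (w (k (t)) (h (k (t)) (f)))) (h (f) (f))))  →  (k (w (k (w (k (t)) (k (t)))) (h (f) (f))))
4. (k (w (k (w (k (t)) (k (t)))) (h (f) (f))))  →  (k (w (k (w (k (t)) (k (t)))) (f)))


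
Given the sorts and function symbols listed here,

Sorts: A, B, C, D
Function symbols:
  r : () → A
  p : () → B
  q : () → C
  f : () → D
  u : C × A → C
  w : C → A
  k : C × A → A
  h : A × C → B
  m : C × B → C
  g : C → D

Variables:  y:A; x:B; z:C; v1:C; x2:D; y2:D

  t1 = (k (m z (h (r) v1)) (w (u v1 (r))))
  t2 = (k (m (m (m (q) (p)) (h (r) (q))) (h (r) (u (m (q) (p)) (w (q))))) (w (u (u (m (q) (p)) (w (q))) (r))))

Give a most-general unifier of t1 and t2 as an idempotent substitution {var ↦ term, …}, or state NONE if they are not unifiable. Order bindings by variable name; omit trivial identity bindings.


{v1 ↦ (u (m (q) (p)) (w (q))), z ↦ (m (m (q) (p)) (h (r) (q)))}


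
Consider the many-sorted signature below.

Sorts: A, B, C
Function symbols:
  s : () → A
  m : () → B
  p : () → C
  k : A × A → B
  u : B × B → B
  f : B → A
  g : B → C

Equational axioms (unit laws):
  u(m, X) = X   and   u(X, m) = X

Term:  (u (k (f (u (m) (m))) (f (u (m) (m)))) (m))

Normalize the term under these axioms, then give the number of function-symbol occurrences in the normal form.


1. (u (k (f (u (m) (m))) (f (u (m) (m)))) (m))  →  (k (f (u (m) (m))) (f (u (m) (m))))
2. (k (f (u (m) (m))) (f (u (m) (m))))  →  (k (f (m)) (f (u (m) (m))))
3. (k (f (m)) (f (u (m) (m))))  →  (k (f (m)) (f (m)))
normal form: (k (f (m)) (f (m)))

size = 5


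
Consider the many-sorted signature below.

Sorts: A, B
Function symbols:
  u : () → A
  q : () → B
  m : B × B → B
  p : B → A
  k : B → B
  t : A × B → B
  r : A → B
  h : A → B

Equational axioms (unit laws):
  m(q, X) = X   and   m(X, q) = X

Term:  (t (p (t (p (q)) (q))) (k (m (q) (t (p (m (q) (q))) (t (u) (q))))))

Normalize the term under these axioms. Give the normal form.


normal form = (t (p (t (p (q)) (q))) (k (t (p (q)) (t (u) (q)))))

1. (t (p (t (p (q)) (q))) (k (m (q) (t (p (m (q) (q))) (t (u) (q))))))  →  (t (p (t (p (q)) (q))) (k (t (p (m (q) (q))) (t (u) (q)))))
2. (t (p (t (p (q)) (q))) (k (t (p (m (q) (q))) (t (u) (q)))))  →  (t (p (t (p (q)) (q))) (k (t (p (q)) (t (u) (q)))))


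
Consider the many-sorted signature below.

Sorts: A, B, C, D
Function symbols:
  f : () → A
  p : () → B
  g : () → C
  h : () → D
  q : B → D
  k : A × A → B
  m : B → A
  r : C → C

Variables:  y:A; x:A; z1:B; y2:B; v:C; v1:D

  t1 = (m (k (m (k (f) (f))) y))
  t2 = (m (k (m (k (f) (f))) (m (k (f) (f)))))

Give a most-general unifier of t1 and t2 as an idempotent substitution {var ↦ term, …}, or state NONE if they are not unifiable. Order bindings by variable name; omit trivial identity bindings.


{y ↦ (m (k (f) (f)))}


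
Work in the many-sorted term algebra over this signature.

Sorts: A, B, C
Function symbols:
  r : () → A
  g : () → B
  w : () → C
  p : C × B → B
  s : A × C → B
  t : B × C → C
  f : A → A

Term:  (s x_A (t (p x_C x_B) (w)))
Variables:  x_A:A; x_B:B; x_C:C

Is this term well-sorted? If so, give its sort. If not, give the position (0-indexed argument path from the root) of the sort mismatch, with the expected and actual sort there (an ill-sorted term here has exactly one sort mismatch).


well-sorted; sort = B

  x_A : A
      x_C : C
      x_B : B
    (p x_C x_B) : B
    (w) : C
  (t (p x_C x_B) (w)) : C
(s x_A (t (p x_C x_B) (w))) : B


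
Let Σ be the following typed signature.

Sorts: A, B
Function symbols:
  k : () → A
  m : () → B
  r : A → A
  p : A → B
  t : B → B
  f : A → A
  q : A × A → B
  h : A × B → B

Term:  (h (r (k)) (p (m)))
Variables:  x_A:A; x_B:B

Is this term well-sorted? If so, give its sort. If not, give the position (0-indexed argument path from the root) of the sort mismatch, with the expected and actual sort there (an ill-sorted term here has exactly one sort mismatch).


ill-sorted at position [1, 0]: expected A, got B

    (k) : A
  (r (k)) : A
    (m) : B
  (p (m)) : ✗ arg 0 at [1, 0] has sort B, expected A
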